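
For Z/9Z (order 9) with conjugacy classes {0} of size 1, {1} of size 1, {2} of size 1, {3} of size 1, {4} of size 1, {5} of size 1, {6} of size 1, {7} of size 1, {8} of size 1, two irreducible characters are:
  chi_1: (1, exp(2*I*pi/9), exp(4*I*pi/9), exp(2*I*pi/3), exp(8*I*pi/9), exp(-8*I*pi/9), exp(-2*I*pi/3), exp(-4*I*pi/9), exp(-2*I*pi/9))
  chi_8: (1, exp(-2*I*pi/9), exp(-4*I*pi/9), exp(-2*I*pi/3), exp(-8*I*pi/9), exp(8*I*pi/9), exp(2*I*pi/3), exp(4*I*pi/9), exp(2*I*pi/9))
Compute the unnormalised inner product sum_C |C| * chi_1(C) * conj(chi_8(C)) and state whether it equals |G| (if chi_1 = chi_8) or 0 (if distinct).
Sum = 0; so <chi_1, chi_8> = 0 (distinct irreducibles are orthogonal).

Explanation: Compute term by term over conjugacy classes (|C| * chi_1(C) * conj(chi_8(C))):
  1*(1)*conj(1) + 1*(exp(2*I*pi/9))*conj(exp(-2*I*pi/9)) + 1*(exp(4*I*pi/9))*conj(exp(-4*I*pi/9)) + 1*(exp(2*I*pi/3))*conj(exp(-2*I*pi/3)) + 1*(exp(8*I*pi/9))*conj(exp(-8*I*pi/9)) + 1*(exp(-8*I*pi/9))*conj(exp(8*I*pi/9)) + 1*(exp(-2*I*pi/3))*conj(exp(2*I*pi/3)) + 1*(exp(-4*I*pi/9))*conj(exp(4*I*pi/9)) + 1*(exp(-2*I*pi/9))*conj(exp(2*I*pi/9))
  = (1) + (exp(4*I*pi/9)) + (exp(8*I*pi/9)) + (exp(-2*I*pi/3)) + (exp(-2*I*pi/9)) + (exp(2*I*pi/9)) + (exp(2*I*pi/3)) + (exp(-8*I*pi/9)) + (exp(-4*I*pi/9))
  = 0.
(Exp terms are combined using exp(i*s)*conj(exp(i*t)) = exp(i*(s-t)), and sums of them are collapsed using the identity that for every m > 1 the m distinct m-th roots of unity sum to 0, e.g. 1 + exp(2*I*pi/3) + exp(-2*I*pi/3) = 0.)
Dividing by |G| = 9 gives 0/9 = 0, matching the row-orthogonality relation <chi_1, chi_8> = [chi_1 = chi_8].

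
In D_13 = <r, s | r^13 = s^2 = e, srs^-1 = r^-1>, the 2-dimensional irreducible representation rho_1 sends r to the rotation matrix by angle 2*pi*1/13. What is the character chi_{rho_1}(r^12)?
chi_{rho_1}(r^12) = 2*cos(2*pi*1*12/13) = 2*cos(2*pi/13)

Proof sketch: rho_1(r^12) is rotation by angle 2*pi*1*12/13, whose trace is 2*cos(2*pi*1*12/13) = 2*cos(2*pi/13).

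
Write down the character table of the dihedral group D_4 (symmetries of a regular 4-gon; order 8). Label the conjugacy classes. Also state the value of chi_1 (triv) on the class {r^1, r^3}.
Conjugacy classes: {e} of size 1, {r^2} of size 1, {r^1, r^3} of size 2, {s, sr^2, ...} of size 2, {sr, sr^3, ...} of size 2.
Character table:
  irrep \ class              {e} (size 1)  {r^2} (size 1)  {r^1, r^3} (size 2)  {s, sr^2, ...} (size 2)  {sr, sr^3, ...} (size 2)
  chi_1 (triv)               1             1               1                    1                        1                       
  chi_2 (sign: r->1, s->-1)  1             1               1                    -1                       -1                      
  chi_3 (r->-1, s->1)        1             1               -1                   1                        -1                      
  chi_4 (r->-1, s->-1)       1             1               -1                   -1                       1                       
  chi_5 (2d, j=1)            2             -2              0                    0                        0                       

Spot check: chi_1 (triv) on {r^1, r^3} = 1.

Details: D_4 has order 2*4 = 8 with 5 conjugacy classes, hence 5 irreducibles. Sum of squared dims 1 + 1 + 1 + 1 + 4 = 8 = |G|. Linear characters come from the abelianisation; the 2-dimensional irreps have character r^k -> 2*cos(2*pi*j*k/4), reflections -> 0.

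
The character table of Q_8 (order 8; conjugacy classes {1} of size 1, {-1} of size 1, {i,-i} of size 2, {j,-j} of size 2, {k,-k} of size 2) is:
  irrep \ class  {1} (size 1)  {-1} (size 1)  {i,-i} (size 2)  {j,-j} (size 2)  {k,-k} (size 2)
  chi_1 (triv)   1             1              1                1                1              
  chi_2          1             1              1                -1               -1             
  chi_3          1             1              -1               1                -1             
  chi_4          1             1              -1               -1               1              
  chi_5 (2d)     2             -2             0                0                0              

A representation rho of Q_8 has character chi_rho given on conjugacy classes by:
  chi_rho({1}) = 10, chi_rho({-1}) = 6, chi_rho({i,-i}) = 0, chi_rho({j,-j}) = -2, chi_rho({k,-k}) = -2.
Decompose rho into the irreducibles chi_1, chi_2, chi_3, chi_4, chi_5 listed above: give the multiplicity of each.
Multiplicities: chi_1: 1, chi_2: 3, chi_3: 2, chi_4: 2, chi_5: 1.

Argument: Use <chi_rho, chi> = (1/|G|) sum_C |C| * chi_rho(C) * conj(chi(C)) with |G| = 8 for each irreducible chi in the table:
  <chi_rho, chi_1> = (1/8)[1*(10)*conj(1) + 1*(6)*conj(1) + 2*(0)*conj(1) + 2*(-2)*conj(1) + 2*(-2)*conj(1)]
      = (1/8)[(10) + (6) + (0) + (-4) + (-4)] = 8/8 = 1
  <chi_rho, chi_2> = (1/8)[1*(10)*conj(1) + 1*(6)*conj(1) + 2*(0)*conj(1) + 2*(-2)*conj(-1) + 2*(-2)*conj(-1)]
      = (1/8)[(10) + (6) + (0) + (4) + (4)] = 24/8 = 3
  <chi_rho, chi_3> = (1/8)[1*(10)*conj(1) + 1*(6)*conj(1) + 2*(0)*conj(-1) + 2*(-2)*conj(1) + 2*(-2)*conj(-1)]
      = (1/8)[(10) + (6) + (0) + (-4) + (4)] = 16/8 = 2
  <chi_rho, chi_4> = (1/8)[1*(10)*conj(1) + 1*(6)*conj(1) + 2*(0)*conj(-1) + 2*(-2)*conj(-1) + 2*(-2)*conj(1)]
      = (1/8)[(10) + (6) + (0) + (4) + (-4)] = 16/8 = 2
  <chi_rho, chi_5> = (1/8)[1*(10)*conj(2) + 1*(6)*conj(-2) + 2*(0)*conj(0) + 2*(-2)*conj(0) + 2*(-2)*conj(0)]
      = (1/8)[(20) + (-12) + (0) + (0) + (0)] = 8/8 = 1
Dimension check: dim(rho) = sum (mult * dim) = 1*1 + 3*1 + 2*1 + 2*1 + 1*2 = 10 = chi_rho(e) = 10.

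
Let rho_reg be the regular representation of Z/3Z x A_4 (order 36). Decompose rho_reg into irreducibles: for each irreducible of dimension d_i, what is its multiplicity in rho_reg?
Each irreducible V_i of dimension d_i appears with multiplicity d_i, i.e. rho_reg = (direct sum over all irreducibles V_i) d_i V_i. The irreducible dimensions for Z/3Z x A_4 are 1, 1, 1, 1, 1, 1, 1, 1, 1, 3, 3, 3: 9 irreducibles of dimension 1, each with multiplicity 1; 3 irreducibles of dimension 3, each with multiplicity 3. Total dimension 9*1*1 + 3*3*3 = 36 = |G|.

General theorem: in the regular representation of a finite group G, each irreducible appears with multiplicity equal to its dimension. Check: dim(rho_reg) = sum d_i^2 = 1 + 1 + 1 + 1 + 1 + 1 + 1 + 1 + 1 + 9 + 9 + 9 = 36 = |G|.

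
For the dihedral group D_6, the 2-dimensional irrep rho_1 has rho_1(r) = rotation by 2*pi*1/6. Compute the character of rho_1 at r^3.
chi_{rho_1}(r^3) = 2*cos(2*pi*1*3/6) = -2

Justification: rho_1(r^3) is rotation by angle 2*pi*1*3/6, whose trace is 2*cos(2*pi*1*3/6) = -2.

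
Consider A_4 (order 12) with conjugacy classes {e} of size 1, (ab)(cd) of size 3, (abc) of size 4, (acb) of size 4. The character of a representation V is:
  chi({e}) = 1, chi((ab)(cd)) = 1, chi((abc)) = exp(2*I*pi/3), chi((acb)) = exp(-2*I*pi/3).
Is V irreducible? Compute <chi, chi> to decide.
Irreducible: <chi, chi> = 1.

Solution. <chi, chi> = (1/|G|) sum_C |C| * |chi(C)|^2 = (1/12)[1*|1|^2 + 3*|1|^2 + 4*|exp(2*I*pi/3)|^2 + 4*|exp(-2*I*pi/3)|^2]
  = (1/12)[(1) + (3) + (4) + (4)] = 12/12 = 1.
(Exp terms are combined using exp(i*s)*conj(exp(i*t)) = exp(i*(s-t)), and sums of them are collapsed using the identity that for every m > 1 the m distinct m-th roots of unity sum to 0, e.g. 1 + exp(2*I*pi/3) + exp(-2*I*pi/3) = 0.)
A character is irreducible iff <chi, chi> = 1, so this representation is irreducible.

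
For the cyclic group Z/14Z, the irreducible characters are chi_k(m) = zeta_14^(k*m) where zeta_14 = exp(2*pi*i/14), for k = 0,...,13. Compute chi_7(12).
chi_7(12) = zeta_14^84 = 1

Justification: chi_7(12) = zeta_14^(7*12) = zeta_14^84. Since zeta_14^14 = 1, this equals zeta_14^0 = exp(2*pi*i*0/14) = 1.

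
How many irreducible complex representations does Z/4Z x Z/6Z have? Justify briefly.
24

Working: The number of irreducible complex representations of a finite group equals its number of conjugacy classes. Z/4Z x Z/6Z is abelian of order 24, so every element is its own conjugacy class: 24 classes, so Z/4Z x Z/6Z (order 24) has exactly 24 irreducible complex representations.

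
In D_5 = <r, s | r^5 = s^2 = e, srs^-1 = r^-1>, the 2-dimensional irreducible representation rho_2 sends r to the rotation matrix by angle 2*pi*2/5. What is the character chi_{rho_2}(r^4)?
chi_{rho_2}(r^4) = 2*cos(2*pi*2*4/5) = -sqrt(5)/2 - 1/2

Solution. rho_2(r^4) is rotation by angle 2*pi*2*4/5, whose trace is 2*cos(2*pi*2*4/5) = -sqrt(5)/2 - 1/2.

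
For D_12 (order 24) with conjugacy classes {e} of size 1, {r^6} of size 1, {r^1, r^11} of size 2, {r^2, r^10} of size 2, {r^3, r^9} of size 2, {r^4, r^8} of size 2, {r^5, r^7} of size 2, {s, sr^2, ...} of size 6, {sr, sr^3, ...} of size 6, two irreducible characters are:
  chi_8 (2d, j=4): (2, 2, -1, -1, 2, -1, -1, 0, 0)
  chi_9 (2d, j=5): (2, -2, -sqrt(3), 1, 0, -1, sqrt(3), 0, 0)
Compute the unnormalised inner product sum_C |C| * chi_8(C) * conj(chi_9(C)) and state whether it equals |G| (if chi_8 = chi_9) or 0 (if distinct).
Sum = 0; so <chi_8, chi_9> = 0 (distinct irreducibles are orthogonal).

Why: Compute term by term over conjugacy classes (|C| * chi_8(C) * conj(chi_9(C))):
  1*(2)*conj(2) + 1*(2)*conj(-2) + 2*(-1)*conj(-sqrt(3)) + 2*(-1)*conj(1) + 2*(2)*conj(0) + 2*(-1)*conj(-1) + 2*(-1)*conj(sqrt(3)) + 6*(0)*conj(0) + 6*(0)*conj(0)
  = (4) + (-4) + (2*sqrt(3)) + (-2) + (0) + (2) + (-2*sqrt(3)) + (0) + (0)
  = 0.
Dividing by |G| = 24 gives 0/24 = 0, matching the row-orthogonality relation <chi_8, chi_9> = [chi_8 = chi_9].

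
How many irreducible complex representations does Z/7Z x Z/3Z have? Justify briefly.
21

Derivation: The number of irreducible complex representations of a finite group equals its number of conjugacy classes. Z/7Z x Z/3Z is abelian of order 21, so every element is its own conjugacy class: 21 classes, so Z/7Z x Z/3Z (order 21) has exactly 21 irreducible complex representations.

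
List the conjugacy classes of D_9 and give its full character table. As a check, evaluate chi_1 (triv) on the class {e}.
Conjugacy classes: {e} of size 1, {r^1, r^8} of size 2, {r^2, r^7} of size 2, {r^3, r^6} of size 2, {r^4, r^5} of size 2, {s, sr, ..., sr^8} of size 9.
Character table:
  irrep \ class              {e} (size 1)  {r^1, r^8} (size 2)  {r^2, r^7} (size 2)  {r^3, r^6} (size 2)  {r^4, r^5} (size 2)  {s, sr, ..., sr^8} (size 9)
  chi_1 (triv)               1             1                    1                    1                    1                    1                          
  chi_2 (sign: r->1, s->-1)  1             1                    1                    1                    1                    -1                         
  chi_3 (2d, j=1)            2             2*cos(2*pi/9)        2*cos(4*pi/9)        -1                   -2*cos(pi/9)         0                          
  chi_4 (2d, j=2)            2             2*cos(4*pi/9)        -2*cos(pi/9)         -1                   2*cos(2*pi/9)        0                          
  chi_5 (2d, j=3)            2             -1                   -1                   2                    -1                   0                          
  chi_6 (2d, j=4)            2             -2*cos(pi/9)         2*cos(2*pi/9)        -1                   2*cos(4*pi/9)        0                          

Spot check: chi_1 (triv) on {e} = 1.

Proof sketch: D_9 has order 2*9 = 18 with 6 conjugacy classes, hence 6 irreducibles. Sum of squared dims 1 + 1 + 4 + 4 + 4 + 4 = 18 = |G|. Linear characters come from the abelianisation; the 2-dimensional irreps have character r^k -> 2*cos(2*pi*j*k/9), reflections -> 0.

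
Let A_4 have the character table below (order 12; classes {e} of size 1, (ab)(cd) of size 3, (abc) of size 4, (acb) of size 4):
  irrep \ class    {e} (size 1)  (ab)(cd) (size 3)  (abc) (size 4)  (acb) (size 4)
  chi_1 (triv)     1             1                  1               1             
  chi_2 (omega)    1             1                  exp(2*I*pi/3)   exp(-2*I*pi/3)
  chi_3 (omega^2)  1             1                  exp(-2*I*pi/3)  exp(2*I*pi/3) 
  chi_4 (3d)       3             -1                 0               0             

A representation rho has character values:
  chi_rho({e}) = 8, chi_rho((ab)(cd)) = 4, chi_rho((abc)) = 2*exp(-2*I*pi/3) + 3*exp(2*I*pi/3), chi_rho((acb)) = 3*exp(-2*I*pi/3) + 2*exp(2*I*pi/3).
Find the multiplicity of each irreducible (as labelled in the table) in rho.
Multiplicities: chi_1: 0, chi_2: 3, chi_3: 2, chi_4: 1.

Use <chi_rho, chi> = (1/|G|) sum_C |C| * chi_rho(C) * conj(chi(C)) with |G| = 12 for each irreducible chi in the table:
  <chi_rho, chi_1> = (1/12)[1*(8)*conj(1) + 3*(4)*conj(1) + 4*(2*exp(-2*I*pi/3) + 3*exp(2*I*pi/3))*conj(1) + 4*(3*exp(-2*I*pi/3) + 2*exp(2*I*pi/3))*conj(1)]
      = (1/12)[(8) + (12) + (8*exp(-2*I*pi/3) + 12*exp(2*I*pi/3)) + (12*exp(-2*I*pi/3) + 8*exp(2*I*pi/3))] = 0/12 = 0
  <chi_rho, chi_2> = (1/12)[1*(8)*conj(1) + 3*(4)*conj(1) + 4*(2*exp(-2*I*pi/3) + 3*exp(2*I*pi/3))*conj(exp(2*I*pi/3)) + 4*(3*exp(-2*I*pi/3) + 2*exp(2*I*pi/3))*conj(exp(-2*I*pi/3))]
      = (1/12)[(8) + (12) + (12 + 8*exp(2*I*pi/3)) + (12 + 8*exp(-2*I*pi/3))] = 36/12 = 3
  <chi_rho, chi_3> = (1/12)[1*(8)*conj(1) + 3*(4)*conj(1) + 4*(2*exp(-2*I*pi/3) + 3*exp(2*I*pi/3))*conj(exp(-2*I*pi/3)) + 4*(3*exp(-2*I*pi/3) + 2*exp(2*I*pi/3))*conj(exp(2*I*pi/3))]
      = (1/12)[(8) + (12) + (8 + 12*exp(-2*I*pi/3)) + (8 + 12*exp(2*I*pi/3))] = 24/12 = 2
  <chi_rho, chi_4> = (1/12)[1*(8)*conj(3) + 3*(4)*conj(-1) + 4*(2*exp(-2*I*pi/3) + 3*exp(2*I*pi/3))*conj(0) + 4*(3*exp(-2*I*pi/3) + 2*exp(2*I*pi/3))*conj(0)]
      = (1/12)[(24) + (-12) + (0) + (0)] = 12/12 = 1
(Exp terms are combined using exp(i*s)*conj(exp(i*t)) = exp(i*(s-t)), and sums of them are collapsed using the identity that for every m > 1 the m distinct m-th roots of unity sum to 0, e.g. 1 + exp(2*I*pi/3) + exp(-2*I*pi/3) = 0.)
Dimension check: dim(rho) = sum (mult * dim) = 0*1 + 3*1 + 2*1 + 1*3 = 8 = chi_rho(e) = 8.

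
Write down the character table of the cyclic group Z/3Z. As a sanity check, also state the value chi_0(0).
Character table of Z/3Z (irreps indexed chi_0,...,chi_2 with chi_k(m) = zeta_3^(k*m), zeta_3 = exp(2*pi*i/3)):
  irrep \ class  {0} (size 1)  {1} (size 1)    {2} (size 1)  
  chi_0          1             1               1             
  chi_1          1             exp(2*I*pi/3)   exp(-2*I*pi/3)
  chi_2          1             exp(-2*I*pi/3)  exp(2*I*pi/3) 

Spot check: chi_0(0) = zeta_3^(0*0) = zeta_3^0 = 1.

Why: Z/3Z is abelian, so all 3 irreducible complex representations are 1-dimensional. They are given by chi_k(m) = zeta_3^(k*m) for k = 0,...,2. Row orthogonality: sum_m chi_k(m) conj(chi_l(m)) = 3 * [k = l].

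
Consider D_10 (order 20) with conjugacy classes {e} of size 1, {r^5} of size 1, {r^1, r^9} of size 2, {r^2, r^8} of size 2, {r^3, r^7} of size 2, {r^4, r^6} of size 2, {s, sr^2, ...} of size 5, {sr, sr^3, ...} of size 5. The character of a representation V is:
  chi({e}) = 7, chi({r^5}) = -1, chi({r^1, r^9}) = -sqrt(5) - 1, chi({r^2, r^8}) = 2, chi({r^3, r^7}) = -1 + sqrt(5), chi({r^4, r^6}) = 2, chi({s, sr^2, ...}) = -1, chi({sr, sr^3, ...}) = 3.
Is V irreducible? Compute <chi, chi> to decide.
Not irreducible (reducible): <chi, chi> = 7 > 1.

Proof sketch: <chi, chi> = (1/|G|) sum_C |C| * |chi(C)|^2 = (1/20)[1*|7|^2 + 1*|-1|^2 + 2*|-sqrt(5) - 1|^2 + 2*|2|^2 + 2*|-1 + sqrt(5)|^2 + 2*|2|^2 + 5*|-1|^2 + 5*|3|^2]
  = (1/20)[(49) + (1) + (4*sqrt(5) + 12) + (8) + (12 - 4*sqrt(5)) + (8) + (5) + (45)] = 140/20 = 7.
A character is irreducible iff <chi, chi> = 1, so this representation is reducible.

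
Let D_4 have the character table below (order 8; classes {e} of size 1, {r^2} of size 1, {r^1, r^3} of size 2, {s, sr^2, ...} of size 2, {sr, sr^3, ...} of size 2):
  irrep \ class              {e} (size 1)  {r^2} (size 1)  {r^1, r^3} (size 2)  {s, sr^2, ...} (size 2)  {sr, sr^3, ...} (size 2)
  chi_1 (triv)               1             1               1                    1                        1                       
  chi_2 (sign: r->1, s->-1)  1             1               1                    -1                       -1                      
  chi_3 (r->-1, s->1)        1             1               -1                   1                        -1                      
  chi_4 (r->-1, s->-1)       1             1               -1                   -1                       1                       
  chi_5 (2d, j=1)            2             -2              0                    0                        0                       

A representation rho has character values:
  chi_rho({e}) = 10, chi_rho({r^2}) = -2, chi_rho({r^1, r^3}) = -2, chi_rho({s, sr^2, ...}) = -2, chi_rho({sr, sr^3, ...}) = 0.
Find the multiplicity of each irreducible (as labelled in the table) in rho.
Multiplicities: chi_1: 0, chi_2: 1, chi_3: 1, chi_4: 2, chi_5: 3.

Details: Use <chi_rho, chi> = (1/|G|) sum_C |C| * chi_rho(C) * conj(chi(C)) with |G| = 8 for each irreducible chi in the table:
  <chi_rho, chi_1> = (1/8)[1*(10)*conj(1) + 1*(-2)*conj(1) + 2*(-2)*conj(1) + 2*(-2)*conj(1) + 2*(0)*conj(1)]
      = (1/8)[(10) + (-2) + (-4) + (-4) + (0)] = 0/8 = 0
  <chi_rho, chi_2> = (1/8)[1*(10)*conj(1) + 1*(-2)*conj(1) + 2*(-2)*conj(1) + 2*(-2)*conj(-1) + 2*(0)*conj(-1)]
      = (1/8)[(10) + (-2) + (-4) + (4) + (0)] = 8/8 = 1
  <chi_rho, chi_3> = (1/8)[1*(10)*conj(1) + 1*(-2)*conj(1) + 2*(-2)*conj(-1) + 2*(-2)*conj(1) + 2*(0)*conj(-1)]
      = (1/8)[(10) + (-2) + (4) + (-4) + (0)] = 8/8 = 1
  <chi_rho, chi_4> = (1/8)[1*(10)*conj(1) + 1*(-2)*conj(1) + 2*(-2)*conj(-1) + 2*(-2)*conj(-1) + 2*(0)*conj(1)]
      = (1/8)[(10) + (-2) + (4) + (4) + (0)] = 16/8 = 2
  <chi_rho, chi_5> = (1/8)[1*(10)*conj(2) + 1*(-2)*conj(-2) + 2*(-2)*conj(0) + 2*(-2)*conj(0) + 2*(0)*conj(0)]
      = (1/8)[(20) + (4) + (0) + (0) + (0)] = 24/8 = 3
Dimension check: dim(rho) = sum (mult * dim) = 0*1 + 1*1 + 1*1 + 2*1 + 3*2 = 10 = chi_rho(e) = 10.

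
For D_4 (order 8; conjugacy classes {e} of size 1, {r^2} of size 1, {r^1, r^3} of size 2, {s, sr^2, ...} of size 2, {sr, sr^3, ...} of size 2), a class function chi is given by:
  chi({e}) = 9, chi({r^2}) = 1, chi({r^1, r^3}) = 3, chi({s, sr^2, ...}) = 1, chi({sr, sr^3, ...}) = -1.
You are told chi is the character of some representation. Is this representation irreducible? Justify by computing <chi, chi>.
Not irreducible (reducible): <chi, chi> = 13 > 1.

Working: <chi, chi> = (1/|G|) sum_C |C| * |chi(C)|^2 = (1/8)[1*|9|^2 + 1*|1|^2 + 2*|3|^2 + 2*|1|^2 + 2*|-1|^2]
  = (1/8)[(81) + (1) + (18) + (2) + (2)] = 104/8 = 13.
A character is irreducible iff <chi, chi> = 1, so this representation is reducible.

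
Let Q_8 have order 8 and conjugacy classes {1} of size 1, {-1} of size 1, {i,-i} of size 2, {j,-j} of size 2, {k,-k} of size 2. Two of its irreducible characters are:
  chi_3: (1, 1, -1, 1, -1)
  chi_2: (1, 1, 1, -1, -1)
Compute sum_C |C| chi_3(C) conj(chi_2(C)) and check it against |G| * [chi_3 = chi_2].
Sum = 0; so <chi_3, chi_2> = 0 (distinct irreducibles are orthogonal).

Why: Compute term by term over conjugacy classes (|C| * chi_3(C) * conj(chi_2(C))):
  1*(1)*conj(1) + 1*(1)*conj(1) + 2*(-1)*conj(1) + 2*(1)*conj(-1) + 2*(-1)*conj(-1)
  = (1) + (1) + (-2) + (-2) + (2)
  = 0.
Dividing by |G| = 8 gives 0/8 = 0, matching the row-orthogonality relation <chi_3, chi_2> = [chi_3 = chi_2].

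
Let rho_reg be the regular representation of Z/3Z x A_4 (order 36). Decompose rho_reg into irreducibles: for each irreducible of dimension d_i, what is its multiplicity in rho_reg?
Each irreducible V_i of dimension d_i appears with multiplicity d_i, i.e. rho_reg = (direct sum over all irreducibles V_i) d_i V_i. The irreducible dimensions for Z/3Z x A_4 are 1, 1, 1, 1, 1, 1, 1, 1, 1, 3, 3, 3: 9 irreducibles of dimension 1, each with multiplicity 1; 3 irreducibles of dimension 3, each with multiplicity 3. Total dimension 9*1*1 + 3*3*3 = 36 = |G|.

Justification: General theorem: in the regular representation of a finite group G, each irreducible appears with multiplicity equal to its dimension. Check: dim(rho_reg) = sum d_i^2 = 1 + 1 + 1 + 1 + 1 + 1 + 1 + 1 + 1 + 9 + 9 + 9 = 36 = |G|.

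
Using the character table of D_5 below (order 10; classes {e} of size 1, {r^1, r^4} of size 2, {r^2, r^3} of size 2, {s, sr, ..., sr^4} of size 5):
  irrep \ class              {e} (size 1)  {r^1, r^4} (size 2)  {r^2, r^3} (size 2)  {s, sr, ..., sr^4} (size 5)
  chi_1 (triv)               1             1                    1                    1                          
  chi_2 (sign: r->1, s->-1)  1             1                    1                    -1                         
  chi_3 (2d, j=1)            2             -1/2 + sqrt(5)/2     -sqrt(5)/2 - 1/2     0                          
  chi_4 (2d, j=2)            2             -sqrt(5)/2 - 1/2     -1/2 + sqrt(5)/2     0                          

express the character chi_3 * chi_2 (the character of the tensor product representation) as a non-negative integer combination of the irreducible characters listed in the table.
chi_3 tensor chi_2 = chi_3 (all other irreducibles have multiplicity 0).

Argument: The character of a tensor product is the pointwise product (chi_3 * chi_2)(C) = chi_3(C) * chi_2(C):
  {e}: (2)*(1), {r^1, r^4}: (-1/2 + sqrt(5)/2)*(1), {r^2, r^3}: (-sqrt(5)/2 - 1/2)*(1), {s, sr, ..., sr^4}: (0)*(-1)
so (chi_3 * chi_2) takes values
  {e} -> 2, {r^1, r^4} -> -1/2 + sqrt(5)/2, {r^2, r^3} -> -sqrt(5)/2 - 1/2, {s, sr, ..., sr^4} -> 0.
Now take the inner product of this character with each irreducible chi from the table, <chi_3*chi_2, chi> = (1/10) sum_C |C| (chi_3*chi_2)(C) conj(chi(C)):
  <chi_3*chi_2, chi_1> = (1/10)[1*(2)*conj(1) + 2*(-1/2 + sqrt(5)/2)*conj(1) + 2*(-sqrt(5)/2 - 1/2)*conj(1) + 5*(0)*conj(1)]
      = (1/10)[(2) + (-1 + sqrt(5)) + (-sqrt(5) - 1) + (0)] = 0/10 = 0
  <chi_3*chi_2, chi_2> = (1/10)[1*(2)*conj(1) + 2*(-1/2 + sqrt(5)/2)*conj(1) + 2*(-sqrt(5)/2 - 1/2)*conj(1) + 5*(0)*conj(-1)]
      = (1/10)[(2) + (-1 + sqrt(5)) + (-sqrt(5) - 1) + (0)] = 0/10 = 0
  <chi_3*chi_2, chi_3> = (1/10)[1*(2)*conj(2) + 2*(-1/2 + sqrt(5)/2)*conj(-1/2 + sqrt(5)/2) + 2*(-sqrt(5)/2 - 1/2)*conj(-sqrt(5)/2 - 1/2) + 5*(0)*conj(0)]
      = (1/10)[(4) + (3 - sqrt(5)) + (sqrt(5) + 3) + (0)] = 10/10 = 1
  <chi_3*chi_2, chi_4> = (1/10)[1*(2)*conj(2) + 2*(-1/2 + sqrt(5)/2)*conj(-sqrt(5)/2 - 1/2) + 2*(-sqrt(5)/2 - 1/2)*conj(-1/2 + sqrt(5)/2) + 5*(0)*conj(0)]
      = (1/10)[(4) + (-2) + (-2) + (0)] = 0/10 = 0
Hence the multiplicities are chi_3: 1. Dimension check: dim(chi_3)*dim(chi_2) = 2*1 = 2 and sum (mult * dim) = 1*2 = 2.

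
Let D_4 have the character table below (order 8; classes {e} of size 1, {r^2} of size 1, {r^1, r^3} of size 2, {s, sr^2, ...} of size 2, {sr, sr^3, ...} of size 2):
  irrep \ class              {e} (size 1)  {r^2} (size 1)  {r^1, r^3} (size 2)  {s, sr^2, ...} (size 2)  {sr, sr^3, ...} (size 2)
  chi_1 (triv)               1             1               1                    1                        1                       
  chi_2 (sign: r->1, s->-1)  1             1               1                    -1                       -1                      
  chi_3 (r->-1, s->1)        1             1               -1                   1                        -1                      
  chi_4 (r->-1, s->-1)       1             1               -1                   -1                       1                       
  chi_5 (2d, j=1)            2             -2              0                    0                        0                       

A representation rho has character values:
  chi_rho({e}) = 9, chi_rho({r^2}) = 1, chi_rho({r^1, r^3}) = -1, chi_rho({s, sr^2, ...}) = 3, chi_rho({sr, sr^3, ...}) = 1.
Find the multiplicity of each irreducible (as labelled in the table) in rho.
Multiplicities: chi_1: 2, chi_2: 0, chi_3: 2, chi_4: 1, chi_5: 2.

Use <chi_rho, chi> = (1/|G|) sum_C |C| * chi_rho(C) * conj(chi(C)) with |G| = 8 for each irreducible chi in the table:
  <chi_rho, chi_1> = (1/8)[1*(9)*conj(1) + 1*(1)*conj(1) + 2*(-1)*conj(1) + 2*(3)*conj(1) + 2*(1)*conj(1)]
      = (1/8)[(9) + (1) + (-2) + (6) + (2)] = 16/8 = 2
  <chi_rho, chi_2> = (1/8)[1*(9)*conj(1) + 1*(1)*conj(1) + 2*(-1)*conj(1) + 2*(3)*conj(-1) + 2*(1)*conj(-1)]
      = (1/8)[(9) + (1) + (-2) + (-6) + (-2)] = 0/8 = 0
  <chi_rho, chi_3> = (1/8)[1*(9)*conj(1) + 1*(1)*conj(1) + 2*(-1)*conj(-1) + 2*(3)*conj(1) + 2*(1)*conj(-1)]
      = (1/8)[(9) + (1) + (2) + (6) + (-2)] = 16/8 = 2
  <chi_rho, chi_4> = (1/8)[1*(9)*conj(1) + 1*(1)*conj(1) + 2*(-1)*conj(-1) + 2*(3)*conj(-1) + 2*(1)*conj(1)]
      = (1/8)[(9) + (1) + (2) + (-6) + (2)] = 8/8 = 1
  <chi_rho, chi_5> = (1/8)[1*(9)*conj(2) + 1*(1)*conj(-2) + 2*(-1)*conj(0) + 2*(3)*conj(0) + 2*(1)*conj(0)]
      = (1/8)[(18) + (-2) + (0) + (0) + (0)] = 16/8 = 2
Dimension check: dim(rho) = sum (mult * dim) = 2*1 + 0*1 + 2*1 + 1*1 + 2*2 = 9 = chi_rho(e) = 9.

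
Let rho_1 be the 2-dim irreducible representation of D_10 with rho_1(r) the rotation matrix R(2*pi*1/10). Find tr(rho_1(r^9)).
chi_{rho_1}(r^9) = 2*cos(2*pi*1*9/10) = 1/2 + sqrt(5)/2

Derivation: rho_1(r^9) is rotation by angle 2*pi*1*9/10, whose trace is 2*cos(2*pi*1*9/10) = 1/2 + sqrt(5)/2.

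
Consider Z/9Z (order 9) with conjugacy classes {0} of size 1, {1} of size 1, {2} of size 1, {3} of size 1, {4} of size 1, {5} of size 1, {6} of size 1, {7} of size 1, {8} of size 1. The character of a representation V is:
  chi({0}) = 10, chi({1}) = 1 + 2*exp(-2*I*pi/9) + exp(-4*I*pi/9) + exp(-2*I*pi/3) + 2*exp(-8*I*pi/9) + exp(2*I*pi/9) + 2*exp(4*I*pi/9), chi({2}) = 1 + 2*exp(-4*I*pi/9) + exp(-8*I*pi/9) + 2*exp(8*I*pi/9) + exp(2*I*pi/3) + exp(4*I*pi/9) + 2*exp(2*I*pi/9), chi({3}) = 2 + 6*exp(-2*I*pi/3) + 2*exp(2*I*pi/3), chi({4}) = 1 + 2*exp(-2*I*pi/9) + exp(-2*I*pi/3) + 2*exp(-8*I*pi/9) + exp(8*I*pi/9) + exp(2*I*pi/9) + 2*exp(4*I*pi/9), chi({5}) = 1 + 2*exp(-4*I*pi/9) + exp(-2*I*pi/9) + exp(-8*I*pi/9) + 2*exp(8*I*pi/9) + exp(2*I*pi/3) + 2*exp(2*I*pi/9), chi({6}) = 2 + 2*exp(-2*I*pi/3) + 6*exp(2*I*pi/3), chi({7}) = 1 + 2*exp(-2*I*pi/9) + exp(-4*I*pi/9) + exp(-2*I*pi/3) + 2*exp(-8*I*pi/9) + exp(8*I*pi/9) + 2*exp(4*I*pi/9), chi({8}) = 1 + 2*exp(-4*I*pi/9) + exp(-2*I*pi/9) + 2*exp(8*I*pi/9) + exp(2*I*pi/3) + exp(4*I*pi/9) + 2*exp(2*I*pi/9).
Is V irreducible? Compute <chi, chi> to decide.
Not irreducible (reducible): <chi, chi> = 16 > 1.

Details: <chi, chi> = (1/|G|) sum_C |C| * |chi(C)|^2 = (1/9)[1*|10|^2 + 1*|1 + 2*exp(-2*I*pi/9) + exp(-4*I*pi/9) + exp(-2*I*pi/3) + 2*exp(-8*I*pi/9) + exp(2*I*pi/9) + 2*exp(4*I*pi/9)|^2 + 1*|1 + 2*exp(-4*I*pi/9) + exp(-8*I*pi/9) + 2*exp(8*I*pi/9) + exp(2*I*pi/3) + exp(4*I*pi/9) + 2*exp(2*I*pi/9)|^2 + 1*|2 + 6*exp(-2*I*pi/3) + 2*exp(2*I*pi/3)|^2 + 1*|1 + 2*exp(-2*I*pi/9) + exp(-2*I*pi/3) + 2*exp(-8*I*pi/9) + exp(8*I*pi/9) + exp(2*I*pi/9) + 2*exp(4*I*pi/9)|^2 + 1*|1 + 2*exp(-4*I*pi/9) + exp(-2*I*pi/9) + exp(-8*I*pi/9) + 2*exp(8*I*pi/9) + exp(2*I*pi/3) + 2*exp(2*I*pi/9)|^2 + 1*|2 + 2*exp(-2*I*pi/3) + 6*exp(2*I*pi/3)|^2 + 1*|1 + 2*exp(-2*I*pi/9) + exp(-4*I*pi/9) + exp(-2*I*pi/3) + 2*exp(-8*I*pi/9) + exp(8*I*pi/9) + 2*exp(4*I*pi/9)|^2 + 1*|1 + 2*exp(-4*I*pi/9) + exp(-2*I*pi/9) + 2*exp(8*I*pi/9) + exp(2*I*pi/3) + exp(4*I*pi/9) + 2*exp(2*I*pi/9)|^2]
  = (1/9)[(100) + (16 + 14*exp(-2*I*pi/3) + 9*exp(-4*I*pi/9) + 10*exp(-2*I*pi/9) + 9*exp(-8*I*pi/9) + 9*exp(8*I*pi/9) + 10*exp(2*I*pi/9) + 9*exp(4*I*pi/9) + 14*exp(2*I*pi/3)) + (16 + 14*exp(-2*I*pi/3) + 10*exp(-4*I*pi/9) + 9*exp(-2*I*pi/9) + 9*exp(-8*I*pi/9) + 9*exp(8*I*pi/9) + 9*exp(2*I*pi/9) + 10*exp(4*I*pi/9) + 14*exp(2*I*pi/3)) + (16) + (16 + 14*exp(-2*I*pi/3) + 9*exp(-4*I*pi/9) + 9*exp(-2*I*pi/9) + 10*exp(-8*I*pi/9) + 10*exp(8*I*pi/9) + 9*exp(2*I*pi/9) + 9*exp(4*I*pi/9) + 14*exp(2*I*pi/3)) + (16 + 14*exp(-2*I*pi/3) + 9*exp(-4*I*pi/9) + 9*exp(-2*I*pi/9) + 10*exp(-8*I*pi/9) + 10*exp(8*I*pi/9) + 9*exp(2*I*pi/9) + 9*exp(4*I*pi/9) + 14*exp(2*I*pi/3)) + (16) + (16 + 14*exp(-2*I*pi/3) + 10*exp(-4*I*pi/9) + 9*exp(-2*I*pi/9) + 9*exp(-8*I*pi/9) + 9*exp(8*I*pi/9) + 9*exp(2*I*pi/9) + 10*exp(4*I*pi/9) + 14*exp(2*I*pi/3)) + (16 + 14*exp(-2*I*pi/3) + 9*exp(-4*I*pi/9) + 10*exp(-2*I*pi/9) + 9*exp(-8*I*pi/9) + 9*exp(8*I*pi/9) + 10*exp(2*I*pi/9) + 9*exp(4*I*pi/9) + 14*exp(2*I*pi/3))] = 144/9 = 16.
(Exp terms are combined using exp(i*s)*conj(exp(i*t)) = exp(i*(s-t)), and sums of them are collapsed using the identity that for every m > 1 the m distinct m-th roots of unity sum to 0, e.g. 1 + exp(2*I*pi/3) + exp(-2*I*pi/3) = 0.)
A character is irreducible iff <chi, chi> = 1, so this representation is reducible.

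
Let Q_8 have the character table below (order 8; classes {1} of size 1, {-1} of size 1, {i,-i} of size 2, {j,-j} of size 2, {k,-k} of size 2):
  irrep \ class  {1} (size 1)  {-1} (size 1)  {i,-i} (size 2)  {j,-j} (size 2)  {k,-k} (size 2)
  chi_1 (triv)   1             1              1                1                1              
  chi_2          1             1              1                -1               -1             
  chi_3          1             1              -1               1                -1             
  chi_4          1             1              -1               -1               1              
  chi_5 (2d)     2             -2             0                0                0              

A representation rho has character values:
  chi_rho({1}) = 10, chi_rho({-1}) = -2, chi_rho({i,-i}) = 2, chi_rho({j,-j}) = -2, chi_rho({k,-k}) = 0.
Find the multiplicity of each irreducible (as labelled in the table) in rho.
Multiplicities: chi_1: 1, chi_2: 2, chi_3: 0, chi_4: 1, chi_5: 3.

Justification: Use <chi_rho, chi> = (1/|G|) sum_C |C| * chi_rho(C) * conj(chi(C)) with |G| = 8 for each irreducible chi in the table:
  <chi_rho, chi_1> = (1/8)[1*(10)*conj(1) + 1*(-2)*conj(1) + 2*(2)*conj(1) + 2*(-2)*conj(1) + 2*(0)*conj(1)]
      = (1/8)[(10) + (-2) + (4) + (-4) + (0)] = 8/8 = 1
  <chi_rho, chi_2> = (1/8)[1*(10)*conj(1) + 1*(-2)*conj(1) + 2*(2)*conj(1) + 2*(-2)*conj(-1) + 2*(0)*conj(-1)]
      = (1/8)[(10) + (-2) + (4) + (4) + (0)] = 16/8 = 2
  <chi_rho, chi_3> = (1/8)[1*(10)*conj(1) + 1*(-2)*conj(1) + 2*(2)*conj(-1) + 2*(-2)*conj(1) + 2*(0)*conj(-1)]
      = (1/8)[(10) + (-2) + (-4) + (-4) + (0)] = 0/8 = 0
  <chi_rho, chi_4> = (1/8)[1*(10)*conj(1) + 1*(-2)*conj(1) + 2*(2)*conj(-1) + 2*(-2)*conj(-1) + 2*(0)*conj(1)]
      = (1/8)[(10) + (-2) + (-4) + (4) + (0)] = 8/8 = 1
  <chi_rho, chi_5> = (1/8)[1*(10)*conj(2) + 1*(-2)*conj(-2) + 2*(2)*conj(0) + 2*(-2)*conj(0) + 2*(0)*conj(0)]
      = (1/8)[(20) + (4) + (0) + (0) + (0)] = 24/8 = 3
Dimension check: dim(rho) = sum (mult * dim) = 1*1 + 2*1 + 0*1 + 1*1 + 3*2 = 10 = chi_rho(e) = 10.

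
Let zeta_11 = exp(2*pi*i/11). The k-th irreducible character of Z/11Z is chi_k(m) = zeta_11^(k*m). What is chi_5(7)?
chi_5(7) = zeta_11^35 = exp(4*I*pi/11)

Solution. chi_5(7) = zeta_11^(5*7) = zeta_11^35. Since zeta_11^11 = 1, this equals zeta_11^2 = exp(2*pi*i*2/11) = exp(4*I*pi/11).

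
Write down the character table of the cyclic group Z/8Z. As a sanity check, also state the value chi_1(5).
Character table of Z/8Z (irreps indexed chi_0,...,chi_7 with chi_k(m) = zeta_8^(k*m), zeta_8 = exp(2*pi*i/8)):
  irrep \ class  {0} (size 1)  {1} (size 1)    {2} (size 1)  {3} (size 1)    {4} (size 1)  {5} (size 1)    {6} (size 1)  {7} (size 1)  
  chi_0          1             1               1             1               1             1               1             1             
  chi_1          1             exp(I*pi/4)     I             exp(3*I*pi/4)   -1            exp(-3*I*pi/4)  -I            exp(-I*pi/4)  
  chi_2          1             I               -1            -I              1             I               -1            -I            
  chi_3          1             exp(3*I*pi/4)   -I            exp(I*pi/4)     -1            exp(-I*pi/4)    I             exp(-3*I*pi/4)
  chi_4          1             -1              1             -1              1             -1              1             -1            
  chi_5          1             exp(-3*I*pi/4)  I             exp(-I*pi/4)    -1            exp(I*pi/4)     -I            exp(3*I*pi/4) 
  chi_6          1             -I              -1            I               1             -I              -1            I             
  chi_7          1             exp(-I*pi/4)    -I            exp(-3*I*pi/4)  -1            exp(3*I*pi/4)   I             exp(I*pi/4)   

Spot check: chi_1(5) = zeta_8^(1*5) = zeta_8^5 = exp(-3*I*pi/4).

Derivation: Z/8Z is abelian, so all 8 irreducible complex representations are 1-dimensional. They are given by chi_k(m) = zeta_8^(k*m) for k = 0,...,7. Row orthogonality: sum_m chi_k(m) conj(chi_l(m)) = 8 * [k = l].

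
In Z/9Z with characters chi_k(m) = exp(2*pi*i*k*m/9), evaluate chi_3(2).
chi_3(2) = zeta_9^6 = exp(-2*I*pi/3)

Working: chi_3(2) = zeta_9^(3*2) = zeta_9^6. Since zeta_9^9 = 1, this equals zeta_9^6 = exp(2*pi*i*6/9) = exp(-2*I*pi/3).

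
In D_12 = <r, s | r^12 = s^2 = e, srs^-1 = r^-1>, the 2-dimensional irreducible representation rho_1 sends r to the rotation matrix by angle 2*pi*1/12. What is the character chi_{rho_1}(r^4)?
chi_{rho_1}(r^4) = 2*cos(2*pi*1*4/12) = -1

rho_1(r^4) is rotation by angle 2*pi*1*4/12, whose trace is 2*cos(2*pi*1*4/12) = -1.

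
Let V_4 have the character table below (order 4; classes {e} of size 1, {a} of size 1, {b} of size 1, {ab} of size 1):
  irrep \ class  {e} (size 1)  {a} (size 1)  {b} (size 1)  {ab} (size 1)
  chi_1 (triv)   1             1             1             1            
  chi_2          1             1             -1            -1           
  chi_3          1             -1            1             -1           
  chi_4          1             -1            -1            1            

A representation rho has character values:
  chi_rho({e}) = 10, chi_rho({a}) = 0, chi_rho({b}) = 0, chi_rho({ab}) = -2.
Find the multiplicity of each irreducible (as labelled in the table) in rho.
Multiplicities: chi_1: 2, chi_2: 3, chi_3: 3, chi_4: 2.

Why: Use <chi_rho, chi> = (1/|G|) sum_C |C| * chi_rho(C) * conj(chi(C)) with |G| = 4 for each irreducible chi in the table:
  <chi_rho, chi_1> = (1/4)[1*(10)*conj(1) + 1*(0)*conj(1) + 1*(0)*conj(1) + 1*(-2)*conj(1)]
      = (1/4)[(10) + (0) + (0) + (-2)] = 8/4 = 2
  <chi_rho, chi_2> = (1/4)[1*(10)*conj(1) + 1*(0)*conj(1) + 1*(0)*conj(-1) + 1*(-2)*conj(-1)]
      = (1/4)[(10) + (0) + (0) + (2)] = 12/4 = 3
  <chi_rho, chi_3> = (1/4)[1*(10)*conj(1) + 1*(0)*conj(-1) + 1*(0)*conj(1) + 1*(-2)*conj(-1)]
      = (1/4)[(10) + (0) + (0) + (2)] = 12/4 = 3
  <chi_rho, chi_4> = (1/4)[1*(10)*conj(1) + 1*(0)*conj(-1) + 1*(0)*conj(-1) + 1*(-2)*conj(1)]
      = (1/4)[(10) + (0) + (0) + (-2)] = 8/4 = 2
Dimension check: dim(rho) = sum (mult * dim) = 2*1 + 3*1 + 3*1 + 2*1 = 10 = chi_rho(e) = 10.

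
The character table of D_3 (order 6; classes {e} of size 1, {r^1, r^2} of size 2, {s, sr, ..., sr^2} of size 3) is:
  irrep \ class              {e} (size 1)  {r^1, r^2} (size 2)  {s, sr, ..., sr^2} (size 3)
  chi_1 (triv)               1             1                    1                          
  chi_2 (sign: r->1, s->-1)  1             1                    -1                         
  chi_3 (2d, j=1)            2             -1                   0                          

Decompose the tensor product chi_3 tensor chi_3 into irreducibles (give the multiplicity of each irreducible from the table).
chi_3 tensor chi_3 = chi_1 + chi_2 + chi_3 (all other irreducibles have multiplicity 0).

Argument: The character of a tensor product is the pointwise product (chi_3 * chi_3)(C) = chi_3(C) * chi_3(C):
  {e}: (2)*(2), {r^1, r^2}: (-1)*(-1), {s, sr, ..., sr^2}: (0)*(0)
so (chi_3 * chi_3) takes values
  {e} -> 4, {r^1, r^2} -> 1, {s, sr, ..., sr^2} -> 0.
Now take the inner product of this character with each irreducible chi from the table, <chi_3*chi_3, chi> = (1/6) sum_C |C| (chi_3*chi_3)(C) conj(chi(C)):
  <chi_3*chi_3, chi_1> = (1/6)[1*(4)*conj(1) + 2*(1)*conj(1) + 3*(0)*conj(1)]
      = (1/6)[(4) + (2) + (0)] = 6/6 = 1
  <chi_3*chi_3, chi_2> = (1/6)[1*(4)*conj(1) + 2*(1)*conj(1) + 3*(0)*conj(-1)]
      = (1/6)[(4) + (2) + (0)] = 6/6 = 1
  <chi_3*chi_3, chi_3> = (1/6)[1*(4)*conj(2) + 2*(1)*conj(-1) + 3*(0)*conj(0)]
      = (1/6)[(8) + (-2) + (0)] = 6/6 = 1
Hence the multiplicities are chi_1: 1, chi_2: 1, chi_3: 1. Dimension check: dim(chi_3)*dim(chi_3) = 2*2 = 4 and sum (mult * dim) = 1*1 + 1*1 + 1*2 = 4.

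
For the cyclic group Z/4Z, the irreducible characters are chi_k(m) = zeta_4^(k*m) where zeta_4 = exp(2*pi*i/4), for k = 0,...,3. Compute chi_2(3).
chi_2(3) = zeta_4^6 = -1

Why: chi_2(3) = zeta_4^(2*3) = zeta_4^6. Since zeta_4^4 = 1, this equals zeta_4^2 = exp(2*pi*i*2/4) = -1.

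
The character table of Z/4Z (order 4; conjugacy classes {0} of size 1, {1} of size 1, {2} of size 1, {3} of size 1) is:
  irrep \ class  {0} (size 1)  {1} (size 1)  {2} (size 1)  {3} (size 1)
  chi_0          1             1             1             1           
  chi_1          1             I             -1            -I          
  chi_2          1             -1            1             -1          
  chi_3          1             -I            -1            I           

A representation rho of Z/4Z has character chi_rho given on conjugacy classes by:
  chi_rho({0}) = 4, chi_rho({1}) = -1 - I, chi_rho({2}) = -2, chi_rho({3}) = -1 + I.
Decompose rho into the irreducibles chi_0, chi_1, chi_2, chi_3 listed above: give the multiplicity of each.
Multiplicities: chi_0: 0, chi_1: 1, chi_2: 1, chi_3: 2.

Justification: Use <chi_rho, chi> = (1/|G|) sum_C |C| * chi_rho(C) * conj(chi(C)) with |G| = 4 for each irreducible chi in the table:
  <chi_rho, chi_0> = (1/4)[1*(4)*conj(1) + 1*(-1 - I)*conj(1) + 1*(-2)*conj(1) + 1*(-1 + I)*conj(1)]
      = (1/4)[(4) + (-1 - I) + (-2) + (-1 + I)] = 0/4 = 0
  <chi_rho, chi_1> = (1/4)[1*(4)*conj(1) + 1*(-1 - I)*conj(I) + 1*(-2)*conj(-1) + 1*(-1 + I)*conj(-I)]
      = (1/4)[(4) + (-1 + I) + (2) + (-1 - I)] = 4/4 = 1
  <chi_rho, chi_2> = (1/4)[1*(4)*conj(1) + 1*(-1 - I)*conj(-1) + 1*(-2)*conj(1) + 1*(-1 + I)*conj(-1)]
      = (1/4)[(4) + (1 + I) + (-2) + (1 - I)] = 4/4 = 1
  <chi_rho, chi_3> = (1/4)[1*(4)*conj(1) + 1*(-1 - I)*conj(-I) + 1*(-2)*conj(-1) + 1*(-1 + I)*conj(I)]
      = (1/4)[(4) + (1 - I) + (2) + (1 + I)] = 8/4 = 2
(Exp terms are combined using exp(i*s)*conj(exp(i*t)) = exp(i*(s-t)), and sums of them are collapsed using the identity that for every m > 1 the m distinct m-th roots of unity sum to 0, e.g. 1 + exp(2*I*pi/3) + exp(-2*I*pi/3) = 0.)
Dimension check: dim(rho) = sum (mult * dim) = 0*1 + 1*1 + 1*1 + 2*1 = 4 = chi_rho(e) = 4.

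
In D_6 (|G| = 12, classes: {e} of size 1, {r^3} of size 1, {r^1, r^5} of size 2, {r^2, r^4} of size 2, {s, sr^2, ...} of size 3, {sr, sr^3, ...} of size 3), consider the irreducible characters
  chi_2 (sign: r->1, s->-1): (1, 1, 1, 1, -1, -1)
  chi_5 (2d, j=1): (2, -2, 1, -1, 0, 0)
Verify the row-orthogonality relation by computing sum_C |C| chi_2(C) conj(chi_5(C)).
Sum = 0; so <chi_2, chi_5> = 0 (distinct irreducibles are orthogonal).

Proof sketch: Compute term by term over conjugacy classes (|C| * chi_2(C) * conj(chi_5(C))):
  1*(1)*conj(2) + 1*(1)*conj(-2) + 2*(1)*conj(1) + 2*(1)*conj(-1) + 3*(-1)*conj(0) + 3*(-1)*conj(0)
  = (2) + (-2) + (2) + (-2) + (0) + (0)
  = 0.
Dividing by |G| = 12 gives 0/12 = 0, matching the row-orthogonality relation <chi_2, chi_5> = [chi_2 = chi_5].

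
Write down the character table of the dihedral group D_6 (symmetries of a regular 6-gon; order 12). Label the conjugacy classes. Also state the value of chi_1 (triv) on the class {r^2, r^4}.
Conjugacy classes: {e} of size 1, {r^3} of size 1, {r^1, r^5} of size 2, {r^2, r^4} of size 2, {s, sr^2, ...} of size 3, {sr, sr^3, ...} of size 3.
Character table:
  irrep \ class              {e} (size 1)  {r^3} (size 1)  {r^1, r^5} (size 2)  {r^2, r^4} (size 2)  {s, sr^2, ...} (size 3)  {sr, sr^3, ...} (size 3)
  chi_1 (triv)               1             1               1                    1                    1                        1                       
  chi_2 (sign: r->1, s->-1)  1             1               1                    1                    -1                       -1                      
  chi_3 (r->-1, s->1)        1             -1              -1                   1                    1                        -1                      
  chi_4 (r->-1, s->-1)       1             -1              -1                   1                    -1                       1                       
  chi_5 (2d, j=1)            2             -2              1                    -1                   0                        0                       
  chi_6 (2d, j=2)            2             2               -1                   -1                   0                        0                       

Spot check: chi_1 (triv) on {r^2, r^4} = 1.

Derivation: D_6 has order 2*6 = 12 with 6 conjugacy classes, hence 6 irreducibles. Sum of squared dims 1 + 1 + 1 + 1 + 4 + 4 = 12 = |G|. Linear characters come from the abelianisation; the 2-dimensional irreps have character r^k -> 2*cos(2*pi*j*k/6), reflections -> 0.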